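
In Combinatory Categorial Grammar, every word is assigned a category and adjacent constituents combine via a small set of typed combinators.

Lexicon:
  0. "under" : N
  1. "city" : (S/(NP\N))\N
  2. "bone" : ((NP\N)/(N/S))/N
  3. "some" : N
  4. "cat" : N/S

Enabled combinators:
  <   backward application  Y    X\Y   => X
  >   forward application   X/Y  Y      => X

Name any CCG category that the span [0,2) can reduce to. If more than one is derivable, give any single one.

[0,5] S   >
  [0,2] S/(NP\N)   <
    [0,1] "under" : N
    [1,2] "city" : (S/(NP\N))\N
  [2,5] NP\N   >
    [2,4] (NP\N)/(N/S)   >
      [2,3] "bone" : ((NP\N)/(N/S))/N
      [3,4] "some" : N
    [4,5] "cat" : N/S

S/(NP\N)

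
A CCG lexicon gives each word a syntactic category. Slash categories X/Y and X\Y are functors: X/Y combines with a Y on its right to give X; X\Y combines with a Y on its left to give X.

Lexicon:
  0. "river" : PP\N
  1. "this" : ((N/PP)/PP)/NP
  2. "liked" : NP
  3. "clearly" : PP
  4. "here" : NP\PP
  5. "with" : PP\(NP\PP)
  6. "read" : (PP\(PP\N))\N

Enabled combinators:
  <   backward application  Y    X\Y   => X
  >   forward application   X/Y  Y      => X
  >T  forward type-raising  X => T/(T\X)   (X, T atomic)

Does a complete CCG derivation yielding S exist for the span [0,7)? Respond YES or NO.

PP\N ((N/PP)/PP)/NP NP PP NP\PP PP\(NP\PP) (PP\(PP\N))\N
CKY chart[0,7] = {N/(N\PP), NP/(NP\PP), PP, PP/(PP\PP), S/(S\PP)}; S ∉ chart

NO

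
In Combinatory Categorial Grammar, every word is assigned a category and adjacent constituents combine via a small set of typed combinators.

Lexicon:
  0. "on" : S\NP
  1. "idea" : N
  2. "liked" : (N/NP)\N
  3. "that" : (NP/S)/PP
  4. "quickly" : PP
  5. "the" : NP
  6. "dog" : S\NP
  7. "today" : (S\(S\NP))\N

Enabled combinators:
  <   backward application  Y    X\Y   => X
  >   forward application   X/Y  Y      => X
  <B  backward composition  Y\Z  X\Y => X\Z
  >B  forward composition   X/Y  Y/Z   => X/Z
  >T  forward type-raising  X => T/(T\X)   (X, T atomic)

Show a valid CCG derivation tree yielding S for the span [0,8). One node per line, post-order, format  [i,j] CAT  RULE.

[0,1] S\NP  lex  "on"
[1,2] N  lex  "idea"
[2,3] (N/NP)\N  lex  "liked"
[1,3] N/NP  <  k=2
[3,4] (NP/S)/PP  lex  "that"
[4,5] PP  lex  "quickly"
[3,5] NP/S  >  k=4
[1,5] N/S  >B  k=3
[5,6] NP  lex  "the"
[6,7] S\NP  lex  "dog"
[5,7] S  <  k=6
[1,7] N  >  k=5
[7,8] (S\(S\NP))\N  lex  "today"
[1,8] S\(S\NP)  <  k=7
[0,8] S  <  k=1

[0,8] S   <
  [0,1] "on" : S\NP
  [1,8] S\(S\NP)   <
    [1,7] N   >
      [1,5] N/S   >B
        [1,3] N/NP   <
          [1,2] "idea" : N
          [2,3] "liked" : (N/NP)\N
        [3,5] NP/S   >
          [3,4] "that" : (NP/S)/PP
          [4,5] "quickly" : PP
      [5,7] S   <
        [5,6] "the" : NP
        [6,7] "dog" : S\NP
    [7,8] "today" : (S\(S\NP))\N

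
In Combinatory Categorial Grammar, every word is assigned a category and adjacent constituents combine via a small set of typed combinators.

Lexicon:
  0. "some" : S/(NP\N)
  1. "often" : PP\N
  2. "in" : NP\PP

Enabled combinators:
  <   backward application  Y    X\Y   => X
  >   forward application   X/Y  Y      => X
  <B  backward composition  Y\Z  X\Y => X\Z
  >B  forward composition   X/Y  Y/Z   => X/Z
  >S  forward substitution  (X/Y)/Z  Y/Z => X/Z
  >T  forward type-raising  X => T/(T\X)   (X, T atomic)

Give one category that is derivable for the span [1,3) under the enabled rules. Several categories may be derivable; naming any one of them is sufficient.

NP\N

[0,3] S   >
  [0,1] "some" : S/(NP\N)
  [1,3] NP\N   <B
    [1,2] "often" : PP\N
    [2,3] "in" : NP\PP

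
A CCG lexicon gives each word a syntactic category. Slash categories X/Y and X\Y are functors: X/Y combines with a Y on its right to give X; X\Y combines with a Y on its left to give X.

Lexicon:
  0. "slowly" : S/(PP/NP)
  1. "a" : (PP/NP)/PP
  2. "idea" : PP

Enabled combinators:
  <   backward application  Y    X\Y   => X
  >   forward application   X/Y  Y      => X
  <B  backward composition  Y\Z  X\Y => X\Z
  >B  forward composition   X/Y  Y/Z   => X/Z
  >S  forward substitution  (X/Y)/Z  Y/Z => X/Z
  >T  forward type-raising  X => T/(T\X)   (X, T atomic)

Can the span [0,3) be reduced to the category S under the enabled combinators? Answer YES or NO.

YES

[0,3] S   >
  [0,1] "slowly" : S/(PP/NP)
  [1,3] PP/NP   >
    [1,2] "a" : (PP/NP)/PP
    [2,3] "idea" : PP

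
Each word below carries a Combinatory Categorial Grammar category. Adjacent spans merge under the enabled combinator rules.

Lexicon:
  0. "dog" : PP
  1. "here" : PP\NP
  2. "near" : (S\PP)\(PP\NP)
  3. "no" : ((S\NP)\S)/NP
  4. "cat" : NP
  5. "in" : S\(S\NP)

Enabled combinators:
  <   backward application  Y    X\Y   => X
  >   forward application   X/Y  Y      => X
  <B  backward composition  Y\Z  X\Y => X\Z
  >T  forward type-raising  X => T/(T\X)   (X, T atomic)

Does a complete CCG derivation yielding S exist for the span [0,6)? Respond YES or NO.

[0,6] S   >
  [0,1] S/(S\PP)   >T
    [0,1] "dog" : PP
  [1,6] S\PP   <B
    [1,3] S\PP   <
      [1,2] "here" : PP\NP
      [2,3] "near" : (S\PP)\(PP\NP)
    [3,6] S\S   <B
      [3,5] (S\NP)\S   >
        [3,4] "no" : ((S\NP)\S)/NP
        [4,5] "cat" : NP
      [5,6] "in" : S\(S\NP)

YES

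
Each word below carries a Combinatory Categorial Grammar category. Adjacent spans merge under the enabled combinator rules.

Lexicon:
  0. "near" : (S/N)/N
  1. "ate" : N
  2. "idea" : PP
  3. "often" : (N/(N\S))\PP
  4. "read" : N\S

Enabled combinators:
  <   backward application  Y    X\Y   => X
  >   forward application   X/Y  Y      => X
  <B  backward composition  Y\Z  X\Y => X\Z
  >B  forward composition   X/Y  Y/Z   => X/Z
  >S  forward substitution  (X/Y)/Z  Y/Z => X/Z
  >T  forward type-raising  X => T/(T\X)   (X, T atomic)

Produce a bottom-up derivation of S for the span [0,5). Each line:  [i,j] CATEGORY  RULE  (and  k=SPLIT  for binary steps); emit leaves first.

[0,5] S   >
  [0,2] S/N   >
    [0,1] "near" : (S/N)/N
    [1,2] "ate" : N
  [2,5] N   >
    [2,4] N/(N\S)   <
      [2,3] "idea" : PP
      [3,4] "often" : (N/(N\S))\PP
    [4,5] "read" : N\S

[0,1] (S/N)/N  lex  "near"
[1,2] N  lex  "ate"
[0,2] S/N  >  k=1
[2,3] PP  lex  "idea"
[3,4] (N/(N\S))\PP  lex  "often"
[2,4] N/(N\S)  <  k=3
[4,5] N\S  lex  "read"
[2,5] N  >  k=4
[0,5] S  >  k=2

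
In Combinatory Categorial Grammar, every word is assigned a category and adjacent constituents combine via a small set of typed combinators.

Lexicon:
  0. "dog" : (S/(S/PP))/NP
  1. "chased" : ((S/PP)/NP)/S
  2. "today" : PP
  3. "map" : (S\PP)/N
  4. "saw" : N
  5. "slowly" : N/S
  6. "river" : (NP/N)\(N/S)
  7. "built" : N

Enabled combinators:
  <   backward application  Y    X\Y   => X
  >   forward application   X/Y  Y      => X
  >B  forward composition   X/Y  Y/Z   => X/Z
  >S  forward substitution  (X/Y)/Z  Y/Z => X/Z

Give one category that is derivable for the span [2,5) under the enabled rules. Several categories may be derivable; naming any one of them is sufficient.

S

[0,8] S   >
  [0,5] S/NP   >S
    [0,1] "dog" : (S/(S/PP))/NP
    [1,5] (S/PP)/NP   >
      [1,2] "chased" : ((S/PP)/NP)/S
      [2,5] S   <
        [2,3] "today" : PP
        [3,5] S\PP   >
          [3,4] "map" : (S\PP)/N
          [4,5] "saw" : N
  [5,8] NP   >
    [5,7] NP/N   <
      [5,6] "slowly" : N/S
      [6,7] "river" : (NP/N)\(N/S)
    [7,8] "built" : N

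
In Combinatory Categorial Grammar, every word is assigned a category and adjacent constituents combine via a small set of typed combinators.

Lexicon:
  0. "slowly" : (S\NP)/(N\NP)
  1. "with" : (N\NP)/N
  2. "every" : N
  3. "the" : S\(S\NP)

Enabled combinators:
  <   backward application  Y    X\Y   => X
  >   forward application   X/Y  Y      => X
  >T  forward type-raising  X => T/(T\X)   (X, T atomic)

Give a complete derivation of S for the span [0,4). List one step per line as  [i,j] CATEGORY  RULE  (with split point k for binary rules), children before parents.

[0,4] S   <
  [0,3] S\NP   >
    [0,1] "slowly" : (S\NP)/(N\NP)
    [1,3] N\NP   >
      [1,2] "with" : (N\NP)/N
      [2,3] "every" : N
  [3,4] "the" : S\(S\NP)

[0,1] (S\NP)/(N\NP)  lex  "slowly"
[1,2] (N\NP)/N  lex  "with"
[2,3] N  lex  "every"
[1,3] N\NP  >  k=2
[0,3] S\NP  >  k=1
[3,4] S\(S\NP)  lex  "the"
[0,4] S  <  k=3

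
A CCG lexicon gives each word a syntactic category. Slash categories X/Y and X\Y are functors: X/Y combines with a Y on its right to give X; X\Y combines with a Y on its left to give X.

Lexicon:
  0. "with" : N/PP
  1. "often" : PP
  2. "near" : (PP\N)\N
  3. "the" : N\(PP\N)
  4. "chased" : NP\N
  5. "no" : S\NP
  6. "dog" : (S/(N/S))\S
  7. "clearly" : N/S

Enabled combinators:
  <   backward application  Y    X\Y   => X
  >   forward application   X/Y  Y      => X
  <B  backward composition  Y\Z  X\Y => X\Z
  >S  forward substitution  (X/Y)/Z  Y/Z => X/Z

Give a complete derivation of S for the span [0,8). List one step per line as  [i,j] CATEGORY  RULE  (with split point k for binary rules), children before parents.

[0,1] N/PP  lex  "with"
[1,2] PP  lex  "often"
[0,2] N  >  k=1
[2,3] (PP\N)\N  lex  "near"
[3,4] N\(PP\N)  lex  "the"
[2,4] N\N  <B  k=3
[4,5] NP\N  lex  "chased"
[2,5] NP\N  <B  k=4
[0,5] NP  <  k=2
[5,6] S\NP  lex  "no"
[0,6] S  <  k=5
[6,7] (S/(N/S))\S  lex  "dog"
[0,7] S/(N/S)  <  k=6
[7,8] N/S  lex  "clearly"
[0,8] S  >  k=7

[0,8] S   >
  [0,7] S/(N/S)   <
    [0,6] S   <
      [0,5] NP   <
        [0,2] N   >
          [0,1] "with" : N/PP
          [1,2] "often" : PP
        [2,5] NP\N   <B
          [2,4] N\N   <B
            [2,3] "near" : (PP\N)\N
            [3,4] "the" : N\(PP\N)
          [4,5] "chased" : NP\N
      [5,6] "no" : S\NP
    [6,7] "dog" : (S/(N/S))\S
  [7,8] "clearly" : N/S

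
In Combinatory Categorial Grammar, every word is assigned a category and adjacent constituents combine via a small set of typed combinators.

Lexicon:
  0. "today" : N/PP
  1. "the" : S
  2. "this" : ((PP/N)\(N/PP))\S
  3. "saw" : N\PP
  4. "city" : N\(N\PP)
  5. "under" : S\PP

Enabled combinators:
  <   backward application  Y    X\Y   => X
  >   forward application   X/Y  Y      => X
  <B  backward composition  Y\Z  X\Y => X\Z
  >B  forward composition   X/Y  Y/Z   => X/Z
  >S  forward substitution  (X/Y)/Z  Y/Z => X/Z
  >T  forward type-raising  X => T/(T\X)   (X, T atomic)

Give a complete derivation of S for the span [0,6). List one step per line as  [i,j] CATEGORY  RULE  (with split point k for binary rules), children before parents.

[0,6] S   <
  [0,5] PP   >
    [0,3] PP/N   <
      [0,1] "today" : N/PP
      [1,3] (PP/N)\(N/PP)   <
        [1,2] "the" : S
        [2,3] "this" : ((PP/N)\(N/PP))\S
    [3,5] N   <
      [3,4] "saw" : N\PP
      [4,5] "city" : N\(N\PP)
  [5,6] "under" : S\PP

[0,1] N/PP  lex  "today"
[1,2] S  lex  "the"
[2,3] ((PP/N)\(N/PP))\S  lex  "this"
[1,3] (PP/N)\(N/PP)  <  k=2
[0,3] PP/N  <  k=1
[3,4] N\PP  lex  "saw"
[4,5] N\(N\PP)  lex  "city"
[3,5] N  <  k=4
[0,5] PP  >  k=3
[5,6] S\PP  lex  "under"
[0,6] S  <  k=5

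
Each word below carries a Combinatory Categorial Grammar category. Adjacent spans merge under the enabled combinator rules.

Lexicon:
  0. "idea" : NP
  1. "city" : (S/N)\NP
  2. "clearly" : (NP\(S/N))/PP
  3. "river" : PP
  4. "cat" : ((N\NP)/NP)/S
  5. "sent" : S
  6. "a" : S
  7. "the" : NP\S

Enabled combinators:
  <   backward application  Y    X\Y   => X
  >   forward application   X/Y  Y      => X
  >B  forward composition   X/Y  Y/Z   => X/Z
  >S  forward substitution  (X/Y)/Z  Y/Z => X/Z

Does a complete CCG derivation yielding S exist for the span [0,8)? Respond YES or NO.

NO

NP (S/N)\NP (NP\(S/N))/PP PP ((N\NP)/NP)/S S S NP\S
CKY chart[0,8] = {N}; S ∉ chart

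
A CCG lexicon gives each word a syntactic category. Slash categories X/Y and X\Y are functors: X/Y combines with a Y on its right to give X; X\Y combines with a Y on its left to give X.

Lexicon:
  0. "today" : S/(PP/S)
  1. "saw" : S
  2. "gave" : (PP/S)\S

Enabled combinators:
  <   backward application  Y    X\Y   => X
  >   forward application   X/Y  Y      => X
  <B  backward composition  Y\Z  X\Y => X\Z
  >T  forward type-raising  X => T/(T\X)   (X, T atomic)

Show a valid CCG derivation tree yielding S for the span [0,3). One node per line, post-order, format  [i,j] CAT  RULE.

[0,3] S   >
  [0,1] "today" : S/(PP/S)
  [1,3] PP/S   <
    [1,2] "saw" : S
    [2,3] "gave" : (PP/S)\S

[0,1] S/(PP/S)  lex  "today"
[1,2] S  lex  "saw"
[2,3] (PP/S)\S  lex  "gave"
[1,3] PP/S  <  k=2
[0,3] S  >  k=1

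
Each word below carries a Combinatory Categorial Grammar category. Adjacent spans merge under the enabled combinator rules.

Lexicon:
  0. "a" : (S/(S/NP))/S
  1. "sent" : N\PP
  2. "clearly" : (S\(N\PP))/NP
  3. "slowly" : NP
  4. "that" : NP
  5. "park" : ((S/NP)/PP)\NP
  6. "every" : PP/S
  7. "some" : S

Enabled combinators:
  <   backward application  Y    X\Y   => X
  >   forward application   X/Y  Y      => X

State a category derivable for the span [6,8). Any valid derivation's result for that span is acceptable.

PP

[0,8] S   >
  [0,4] S/(S/NP)   >
    [0,1] "a" : (S/(S/NP))/S
    [1,4] S   <
      [1,2] "sent" : N\PP
      [2,4] S\(N\PP)   >
        [2,3] "clearly" : (S\(N\PP))/NP
        [3,4] "slowly" : NP
  [4,8] S/NP   >
    [4,6] (S/NP)/PP   <
      [4,5] "that" : NP
      [5,6] "park" : ((S/NP)/PP)\NP
    [6,8] PP   >
      [6,7] "every" : PP/S
      [7,8] "some" : S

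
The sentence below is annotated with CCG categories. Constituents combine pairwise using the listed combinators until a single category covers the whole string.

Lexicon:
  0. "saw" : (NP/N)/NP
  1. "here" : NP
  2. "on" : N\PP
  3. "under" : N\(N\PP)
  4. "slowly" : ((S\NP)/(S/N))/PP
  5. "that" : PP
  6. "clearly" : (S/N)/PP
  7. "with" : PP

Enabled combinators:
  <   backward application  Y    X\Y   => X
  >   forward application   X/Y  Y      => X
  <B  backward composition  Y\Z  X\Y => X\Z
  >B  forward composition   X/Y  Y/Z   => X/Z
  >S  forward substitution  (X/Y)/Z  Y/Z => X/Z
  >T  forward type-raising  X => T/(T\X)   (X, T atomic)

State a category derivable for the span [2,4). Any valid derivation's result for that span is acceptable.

N

[0,8] S   <
  [0,4] NP   >
    [0,2] NP/N   >
      [0,1] "saw" : (NP/N)/NP
      [1,2] "here" : NP
    [2,4] N   <
      [2,3] "on" : N\PP
      [3,4] "under" : N\(N\PP)
  [4,8] S\NP   >
    [4,6] (S\NP)/(S/N)   >
      [4,5] "slowly" : ((S\NP)/(S/N))/PP
      [5,6] "that" : PP
    [6,8] S/N   >
      [6,7] "clearly" : (S/N)/PP
      [7,8] "with" : PP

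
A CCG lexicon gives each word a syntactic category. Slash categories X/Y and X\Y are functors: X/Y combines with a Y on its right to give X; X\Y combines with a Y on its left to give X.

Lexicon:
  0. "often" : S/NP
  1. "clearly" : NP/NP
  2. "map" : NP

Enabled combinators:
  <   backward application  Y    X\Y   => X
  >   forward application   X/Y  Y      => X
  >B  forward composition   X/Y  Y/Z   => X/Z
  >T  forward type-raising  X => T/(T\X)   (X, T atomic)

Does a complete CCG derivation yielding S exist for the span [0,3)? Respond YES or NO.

[0,3] S   >
  [0,2] S/NP   >B
    [0,1] "often" : S/NP
    [1,2] "clearly" : NP/NP
  [2,3] "map" : NP

YES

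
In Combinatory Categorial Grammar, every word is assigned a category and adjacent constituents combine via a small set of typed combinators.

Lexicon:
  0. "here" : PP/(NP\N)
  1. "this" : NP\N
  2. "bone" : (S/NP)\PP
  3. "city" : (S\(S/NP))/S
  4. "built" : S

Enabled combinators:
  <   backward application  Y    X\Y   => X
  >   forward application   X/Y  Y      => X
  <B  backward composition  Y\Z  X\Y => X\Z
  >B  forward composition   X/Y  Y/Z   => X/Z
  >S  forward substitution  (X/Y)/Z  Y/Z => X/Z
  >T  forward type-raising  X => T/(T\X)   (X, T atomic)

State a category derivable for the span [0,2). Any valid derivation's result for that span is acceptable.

PP

[0,5] S   <
  [0,2] PP   >
    [0,1] "here" : PP/(NP\N)
    [1,2] "this" : NP\N
  [2,5] S\PP   <B
    [2,3] "bone" : (S/NP)\PP
    [3,5] S\(S/NP)   >
      [3,4] "city" : (S\(S/NP))/S
      [4,5] "built" : S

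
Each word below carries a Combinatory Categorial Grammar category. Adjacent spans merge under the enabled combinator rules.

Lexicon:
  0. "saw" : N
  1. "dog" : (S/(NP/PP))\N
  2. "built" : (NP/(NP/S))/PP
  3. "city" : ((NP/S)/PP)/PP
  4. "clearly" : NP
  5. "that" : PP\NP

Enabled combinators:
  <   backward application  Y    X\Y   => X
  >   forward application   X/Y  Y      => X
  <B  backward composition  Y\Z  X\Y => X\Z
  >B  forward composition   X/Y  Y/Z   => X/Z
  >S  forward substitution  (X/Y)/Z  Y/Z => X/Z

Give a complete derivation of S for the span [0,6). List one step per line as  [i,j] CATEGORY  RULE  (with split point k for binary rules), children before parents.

[0,1] N  lex  "saw"
[1,2] (S/(NP/PP))\N  lex  "dog"
[0,2] S/(NP/PP)  <  k=1
[2,3] (NP/(NP/S))/PP  lex  "built"
[3,4] ((NP/S)/PP)/PP  lex  "city"
[4,5] NP  lex  "clearly"
[5,6] PP\NP  lex  "that"
[4,6] PP  <  k=5
[3,6] (NP/S)/PP  >  k=4
[2,6] NP/PP  >S  k=3
[0,6] S  >  k=2

[0,6] S   >
  [0,2] S/(NP/PP)   <
    [0,1] "saw" : N
    [1,2] "dog" : (S/(NP/PP))\N
  [2,6] NP/PP   >S
    [2,3] "built" : (NP/(NP/S))/PP
    [3,6] (NP/S)/PP   >
      [3,4] "city" : ((NP/S)/PP)/PP
      [4,6] PP   <
        [4,5] "clearly" : NP
        [5,6] "that" : PP\NP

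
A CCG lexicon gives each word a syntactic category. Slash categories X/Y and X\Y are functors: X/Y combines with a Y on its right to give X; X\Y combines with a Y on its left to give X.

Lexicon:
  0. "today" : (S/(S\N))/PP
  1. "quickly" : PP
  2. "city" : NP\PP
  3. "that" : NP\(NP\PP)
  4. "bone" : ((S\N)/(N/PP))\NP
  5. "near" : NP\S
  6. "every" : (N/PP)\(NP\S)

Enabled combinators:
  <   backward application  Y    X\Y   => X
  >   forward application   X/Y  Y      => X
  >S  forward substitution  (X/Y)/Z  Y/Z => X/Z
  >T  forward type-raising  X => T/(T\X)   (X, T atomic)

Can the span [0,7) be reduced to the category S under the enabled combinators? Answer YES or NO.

[0,7] S   >
  [0,2] S/(S\N)   >
    [0,1] "today" : (S/(S\N))/PP
    [1,2] "quickly" : PP
  [2,7] S\N   >
    [2,5] (S\N)/(N/PP)   <
      [2,4] NP   <
        [2,3] "city" : NP\PP
        [3,4] "that" : NP\(NP\PP)
      [4,5] "bone" : ((S\N)/(N/PP))\NP
    [5,7] N/PP   <
      [5,6] "near" : NP\S
      [6,7] "every" : (N/PP)\(NP\S)

YES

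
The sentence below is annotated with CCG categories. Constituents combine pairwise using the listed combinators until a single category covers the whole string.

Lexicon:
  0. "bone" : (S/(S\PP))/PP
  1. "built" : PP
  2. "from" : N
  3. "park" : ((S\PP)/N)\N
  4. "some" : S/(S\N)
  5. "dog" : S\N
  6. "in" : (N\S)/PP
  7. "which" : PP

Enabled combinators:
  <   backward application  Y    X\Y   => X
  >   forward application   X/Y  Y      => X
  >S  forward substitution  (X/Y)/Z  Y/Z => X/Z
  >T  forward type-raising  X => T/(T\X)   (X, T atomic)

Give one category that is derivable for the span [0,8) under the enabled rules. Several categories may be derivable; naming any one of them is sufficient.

[0,8] S   >
  [0,2] S/(S\PP)   >
    [0,1] "bone" : (S/(S\PP))/PP
    [1,2] "built" : PP
  [2,8] S\PP   >
    [2,4] (S\PP)/N   <
      [2,3] "from" : N
      [3,4] "park" : ((S\PP)/N)\N
    [4,8] N   <
      [4,6] S   >
        [4,5] "some" : S/(S\N)
        [5,6] "dog" : S\N
      [6,8] N\S   >
        [6,7] "in" : (N\S)/PP
        [7,8] "which" : PP

S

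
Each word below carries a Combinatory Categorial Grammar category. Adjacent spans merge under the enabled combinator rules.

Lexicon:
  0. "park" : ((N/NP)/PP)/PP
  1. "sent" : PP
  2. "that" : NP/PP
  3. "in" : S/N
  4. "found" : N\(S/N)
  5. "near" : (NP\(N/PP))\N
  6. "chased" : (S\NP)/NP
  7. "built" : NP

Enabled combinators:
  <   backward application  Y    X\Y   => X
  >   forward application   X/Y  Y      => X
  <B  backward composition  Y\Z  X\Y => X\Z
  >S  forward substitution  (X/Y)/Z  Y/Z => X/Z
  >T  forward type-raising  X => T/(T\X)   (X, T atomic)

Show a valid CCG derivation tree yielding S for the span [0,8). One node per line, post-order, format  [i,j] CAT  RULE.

[0,1] ((N/NP)/PP)/PP  lex  "park"
[1,2] PP  lex  "sent"
[0,2] (N/NP)/PP  >  k=1
[2,3] NP/PP  lex  "that"
[0,3] N/PP  >S  k=2
[3,4] S/N  lex  "in"
[4,5] N\(S/N)  lex  "found"
[3,5] N  <  k=4
[5,6] (NP\(N/PP))\N  lex  "near"
[3,6] NP\(N/PP)  <  k=5
[0,6] NP  <  k=3
[6,7] (S\NP)/NP  lex  "chased"
[7,8] NP  lex  "built"
[6,8] S\NP  >  k=7
[0,8] S  <  k=6

[0,8] S   <
  [0,6] NP   <
    [0,3] N/PP   >S
      [0,2] (N/NP)/PP   >
        [0,1] "park" : ((N/NP)/PP)/PP
        [1,2] "sent" : PP
      [2,3] "that" : NP/PP
    [3,6] NP\(N/PP)   <
      [3,5] N   <
        [3,4] "in" : S/N
        [4,5] "found" : N\(S/N)
      [5,6] "near" : (NP\(N/PP))\N
  [6,8] S\NP   >
    [6,7] "chased" : (S\NP)/NP
    [7,8] "built" : NP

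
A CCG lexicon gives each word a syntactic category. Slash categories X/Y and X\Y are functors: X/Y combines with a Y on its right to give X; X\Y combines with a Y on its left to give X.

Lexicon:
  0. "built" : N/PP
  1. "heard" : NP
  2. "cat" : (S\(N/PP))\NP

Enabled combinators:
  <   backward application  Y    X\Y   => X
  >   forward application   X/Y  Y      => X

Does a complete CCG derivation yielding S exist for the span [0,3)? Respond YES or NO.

YES

[0,3] S   <
  [0,1] "built" : N/PP
  [1,3] S\(N/PP)   <
    [1,2] "heard" : NP
    [2,3] "cat" : (S\(N/PP))\NP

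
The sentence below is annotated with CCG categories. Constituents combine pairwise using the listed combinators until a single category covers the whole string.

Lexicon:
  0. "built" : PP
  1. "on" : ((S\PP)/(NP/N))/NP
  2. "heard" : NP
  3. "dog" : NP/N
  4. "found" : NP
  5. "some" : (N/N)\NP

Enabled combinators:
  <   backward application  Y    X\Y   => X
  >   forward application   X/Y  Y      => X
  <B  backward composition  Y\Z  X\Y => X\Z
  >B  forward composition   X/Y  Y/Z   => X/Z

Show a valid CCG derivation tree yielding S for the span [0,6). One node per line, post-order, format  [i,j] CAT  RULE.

[0,1] PP  lex  "built"
[1,2] ((S\PP)/(NP/N))/NP  lex  "on"
[2,3] NP  lex  "heard"
[1,3] (S\PP)/(NP/N)  >  k=2
[3,4] NP/N  lex  "dog"
[4,5] NP  lex  "found"
[5,6] (N/N)\NP  lex  "some"
[4,6] N/N  <  k=5
[3,6] NP/N  >B  k=4
[1,6] S\PP  >  k=3
[0,6] S  <  k=1

[0,6] S   <
  [0,1] "built" : PP
  [1,6] S\PP   >
    [1,3] (S\PP)/(NP/N)   >
      [1,2] "on" : ((S\PP)/(NP/N))/NP
      [2,3] "heard" : NP
    [3,6] NP/N   >B
      [3,4] "dog" : NP/N
      [4,6] N/N   <
        [4,5] "found" : NP
        [5,6] "some" : (N/N)\NP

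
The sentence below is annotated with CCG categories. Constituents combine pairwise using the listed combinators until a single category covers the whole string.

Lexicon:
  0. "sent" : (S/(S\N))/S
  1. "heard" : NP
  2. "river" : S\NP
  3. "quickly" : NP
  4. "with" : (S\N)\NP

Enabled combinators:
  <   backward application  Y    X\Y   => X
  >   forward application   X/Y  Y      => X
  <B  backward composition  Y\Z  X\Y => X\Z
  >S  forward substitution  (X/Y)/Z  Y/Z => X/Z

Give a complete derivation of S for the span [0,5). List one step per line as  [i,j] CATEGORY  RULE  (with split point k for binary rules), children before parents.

[0,5] S   >
  [0,3] S/(S\N)   >
    [0,1] "sent" : (S/(S\N))/S
    [1,3] S   <
      [1,2] "heard" : NP
      [2,3] "river" : S\NP
  [3,5] S\N   <
    [3,4] "quickly" : NP
    [4,5] "with" : (S\N)\NP

[0,1] (S/(S\N))/S  lex  "sent"
[1,2] NP  lex  "heard"
[2,3] S\NP  lex  "river"
[1,3] S  <  k=2
[0,3] S/(S\N)  >  k=1
[3,4] NP  lex  "quickly"
[4,5] (S\N)\NP  lex  "with"
[3,5] S\N  <  k=4
[0,5] S  >  k=3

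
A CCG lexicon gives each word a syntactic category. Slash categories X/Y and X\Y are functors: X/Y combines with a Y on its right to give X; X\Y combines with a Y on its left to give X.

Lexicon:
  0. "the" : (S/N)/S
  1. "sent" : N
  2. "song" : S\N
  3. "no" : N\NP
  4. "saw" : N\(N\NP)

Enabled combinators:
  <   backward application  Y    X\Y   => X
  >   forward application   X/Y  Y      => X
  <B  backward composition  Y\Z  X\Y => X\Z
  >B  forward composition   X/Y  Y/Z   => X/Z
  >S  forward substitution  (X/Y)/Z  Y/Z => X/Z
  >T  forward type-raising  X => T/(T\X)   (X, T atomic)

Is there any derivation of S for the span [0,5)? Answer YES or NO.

[0,5] S   >
  [0,3] S/N   >
    [0,1] "the" : (S/N)/S
    [1,3] S   >
      [1,2] S/(S\N)   >T
        [1,2] "sent" : N
      [2,3] "song" : S\N
  [3,5] N   <
    [3,4] "no" : N\NP
    [4,5] "saw" : N\(N\NP)

YES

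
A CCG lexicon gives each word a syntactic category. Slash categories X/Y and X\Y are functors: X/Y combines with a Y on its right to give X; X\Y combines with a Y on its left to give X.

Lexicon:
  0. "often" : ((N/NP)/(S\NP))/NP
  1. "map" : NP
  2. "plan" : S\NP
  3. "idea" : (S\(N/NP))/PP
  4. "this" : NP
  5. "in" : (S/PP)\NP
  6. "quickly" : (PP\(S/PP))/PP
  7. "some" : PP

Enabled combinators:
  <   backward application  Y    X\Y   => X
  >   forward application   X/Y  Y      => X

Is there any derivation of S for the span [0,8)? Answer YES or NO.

[0,8] S   <
  [0,3] N/NP   >
    [0,2] (N/NP)/(S\NP)   >
      [0,1] "often" : ((N/NP)/(S\NP))/NP
      [1,2] "map" : NP
    [2,3] "plan" : S\NP
  [3,8] S\(N/NP)   >
    [3,4] "idea" : (S\(N/NP))/PP
    [4,8] PP   <
      [4,6] S/PP   <
        [4,5] "this" : NP
        [5,6] "in" : (S/PP)\NP
      [6,8] PP\(S/PP)   >
        [6,7] "quickly" : (PP\(S/PP))/PP
        [7,8] "some" : PP

YES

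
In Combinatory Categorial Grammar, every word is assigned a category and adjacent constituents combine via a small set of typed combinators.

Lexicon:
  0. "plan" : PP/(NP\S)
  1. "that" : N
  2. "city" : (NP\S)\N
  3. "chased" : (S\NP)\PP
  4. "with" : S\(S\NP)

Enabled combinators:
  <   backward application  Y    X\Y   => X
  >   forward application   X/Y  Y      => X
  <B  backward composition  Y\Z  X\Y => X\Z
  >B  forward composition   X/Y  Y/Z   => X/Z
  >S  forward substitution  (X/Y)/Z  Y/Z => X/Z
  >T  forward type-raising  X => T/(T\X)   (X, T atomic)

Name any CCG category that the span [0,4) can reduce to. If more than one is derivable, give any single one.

[0,5] S   <
  [0,4] S\NP   <
    [0,3] PP   >
      [0,1] "plan" : PP/(NP\S)
      [1,3] NP\S   <
        [1,2] "that" : N
        [2,3] "city" : (NP\S)\N
    [3,4] "chased" : (S\NP)\PP
  [4,5] "with" : S\(S\NP)

S\NP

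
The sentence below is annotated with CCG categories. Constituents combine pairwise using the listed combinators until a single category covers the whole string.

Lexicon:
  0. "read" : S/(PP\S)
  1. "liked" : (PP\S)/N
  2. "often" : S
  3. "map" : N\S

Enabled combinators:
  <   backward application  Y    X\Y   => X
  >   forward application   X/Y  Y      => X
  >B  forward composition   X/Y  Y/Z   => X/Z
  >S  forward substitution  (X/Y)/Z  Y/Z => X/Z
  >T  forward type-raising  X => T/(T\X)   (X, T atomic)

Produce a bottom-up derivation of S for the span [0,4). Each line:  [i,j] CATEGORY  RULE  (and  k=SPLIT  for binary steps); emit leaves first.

[0,4] S   >
  [0,1] "read" : S/(PP\S)
  [1,4] PP\S   >
    [1,2] "liked" : (PP\S)/N
    [2,4] N   <
      [2,3] "often" : S
      [3,4] "map" : N\S

[0,1] S/(PP\S)  lex  "read"
[1,2] (PP\S)/N  lex  "liked"
[2,3] S  lex  "often"
[3,4] N\S  lex  "map"
[2,4] N  <  k=3
[1,4] PP\S  >  k=2
[0,4] S  >  k=1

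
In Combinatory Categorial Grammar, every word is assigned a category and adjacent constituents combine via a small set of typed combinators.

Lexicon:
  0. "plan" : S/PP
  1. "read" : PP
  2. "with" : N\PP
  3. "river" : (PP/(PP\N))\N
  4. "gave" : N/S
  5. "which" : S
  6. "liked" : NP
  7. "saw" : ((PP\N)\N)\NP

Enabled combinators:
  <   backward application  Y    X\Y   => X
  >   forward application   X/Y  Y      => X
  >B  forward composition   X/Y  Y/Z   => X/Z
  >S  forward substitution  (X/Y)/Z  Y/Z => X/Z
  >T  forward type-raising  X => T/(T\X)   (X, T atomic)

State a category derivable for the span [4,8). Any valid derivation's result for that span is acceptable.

[0,8] S   >
  [0,1] "plan" : S/PP
  [1,8] PP   >
    [1,4] PP/(PP\N)   <
      [1,3] N   <
        [1,2] "read" : PP
        [2,3] "with" : N\PP
      [3,4] "river" : (PP/(PP\N))\N
    [4,8] PP\N   <
      [4,6] N   >
        [4,5] "gave" : N/S
        [5,6] "which" : S
      [6,8] (PP\N)\N   <
        [6,7] "liked" : NP
        [7,8] "saw" : ((PP\N)\N)\NP

PP\N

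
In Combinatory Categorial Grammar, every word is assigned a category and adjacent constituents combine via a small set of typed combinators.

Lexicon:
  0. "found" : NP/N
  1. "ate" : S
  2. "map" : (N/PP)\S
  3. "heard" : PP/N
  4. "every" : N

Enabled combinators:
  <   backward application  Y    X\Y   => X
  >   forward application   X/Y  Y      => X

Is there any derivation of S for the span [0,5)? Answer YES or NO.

NP/N S (N/PP)\S PP/N N
CKY chart[0,5] = {NP}; S ∉ chart

NO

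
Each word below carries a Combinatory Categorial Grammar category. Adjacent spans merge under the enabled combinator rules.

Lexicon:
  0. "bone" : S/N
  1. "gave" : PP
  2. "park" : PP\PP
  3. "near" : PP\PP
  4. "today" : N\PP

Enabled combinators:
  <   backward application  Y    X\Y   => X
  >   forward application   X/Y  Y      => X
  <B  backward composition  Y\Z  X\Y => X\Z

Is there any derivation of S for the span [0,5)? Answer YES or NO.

YES

[0,5] S   >
  [0,1] "bone" : S/N
  [1,5] N   <
    [1,2] "gave" : PP
    [2,5] N\PP   <B
      [2,4] PP\PP   <B
        [2,3] "park" : PP\PP
        [3,4] "near" : PP\PP
      [4,5] "today" : N\PP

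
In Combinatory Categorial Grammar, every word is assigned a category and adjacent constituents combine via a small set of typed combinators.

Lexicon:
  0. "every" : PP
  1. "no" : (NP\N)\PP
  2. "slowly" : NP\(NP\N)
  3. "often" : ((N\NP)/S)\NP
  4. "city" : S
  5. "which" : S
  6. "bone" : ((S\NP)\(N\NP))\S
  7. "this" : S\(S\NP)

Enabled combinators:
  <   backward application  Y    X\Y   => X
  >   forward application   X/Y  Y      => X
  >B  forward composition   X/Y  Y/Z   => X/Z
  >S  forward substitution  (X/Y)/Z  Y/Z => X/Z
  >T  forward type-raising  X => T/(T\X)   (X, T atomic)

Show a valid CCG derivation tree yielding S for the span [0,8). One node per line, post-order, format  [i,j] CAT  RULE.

[0,1] PP  lex  "every"
[1,2] (NP\N)\PP  lex  "no"
[0,2] NP\N  <  k=1
[2,3] NP\(NP\N)  lex  "slowly"
[0,3] NP  <  k=2
[3,4] ((N\NP)/S)\NP  lex  "often"
[0,4] (N\NP)/S  <  k=3
[4,5] S  lex  "city"
[0,5] N\NP  >  k=4
[5,6] S  lex  "which"
[6,7] ((S\NP)\(N\NP))\S  lex  "bone"
[5,7] (S\NP)\(N\NP)  <  k=6
[0,7] S\NP  <  k=5
[7,8] S\(S\NP)  lex  "this"
[0,8] S  <  k=7

[0,8] S   <
  [0,7] S\NP   <
    [0,5] N\NP   >
      [0,4] (N\NP)/S   <
        [0,3] NP   <
          [0,2] NP\N   <
            [0,1] "every" : PP
            [1,2] "no" : (NP\N)\PP
          [2,3] "slowly" : NP\(NP\N)
        [3,4] "often" : ((N\NP)/S)\NP
      [4,5] "city" : S
    [5,7] (S\NP)\(N\NP)   <
      [5,6] "which" : S
      [6,7] "bone" : ((S\NP)\(N\NP))\S
  [7,8] "this" : S\(S\NP)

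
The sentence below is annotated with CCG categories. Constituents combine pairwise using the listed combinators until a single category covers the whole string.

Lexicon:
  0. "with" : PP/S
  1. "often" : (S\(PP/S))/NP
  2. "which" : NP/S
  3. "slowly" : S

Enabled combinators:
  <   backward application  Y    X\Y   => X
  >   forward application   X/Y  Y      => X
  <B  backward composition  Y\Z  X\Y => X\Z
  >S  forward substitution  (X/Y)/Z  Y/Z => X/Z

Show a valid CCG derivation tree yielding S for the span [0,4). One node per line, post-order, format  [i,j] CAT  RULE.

[0,4] S   <
  [0,1] "with" : PP/S
  [1,4] S\(PP/S)   >
    [1,2] "often" : (S\(PP/S))/NP
    [2,4] NP   >
      [2,3] "which" : NP/S
      [3,4] "slowly" : S

[0,1] PP/S  lex  "with"
[1,2] (S\(PP/S))/NP  lex  "often"
[2,3] NP/S  lex  "which"
[3,4] S  lex  "slowly"
[2,4] NP  >  k=3
[1,4] S\(PP/S)  >  k=2
[0,4] S  <  k=1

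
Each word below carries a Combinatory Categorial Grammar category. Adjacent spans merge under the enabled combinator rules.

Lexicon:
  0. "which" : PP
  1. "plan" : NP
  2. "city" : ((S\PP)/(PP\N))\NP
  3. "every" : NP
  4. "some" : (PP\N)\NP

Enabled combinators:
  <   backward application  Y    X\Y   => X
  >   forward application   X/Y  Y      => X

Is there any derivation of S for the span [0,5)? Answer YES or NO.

[0,5] S   <
  [0,1] "which" : PP
  [1,5] S\PP   >
    [1,3] (S\PP)/(PP\N)   <
      [1,2] "plan" : NP
      [2,3] "city" : ((S\PP)/(PP\N))\NP
    [3,5] PP\N   <
      [3,4] "every" : NP
      [4,5] "some" : (PP\N)\NP

YES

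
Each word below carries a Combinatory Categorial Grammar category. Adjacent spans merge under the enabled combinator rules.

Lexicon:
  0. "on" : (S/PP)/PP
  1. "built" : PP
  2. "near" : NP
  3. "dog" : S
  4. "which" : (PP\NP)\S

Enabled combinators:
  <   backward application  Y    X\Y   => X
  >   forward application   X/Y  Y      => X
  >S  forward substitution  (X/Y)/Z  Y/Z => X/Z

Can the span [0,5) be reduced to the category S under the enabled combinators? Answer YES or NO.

YES

[0,5] S   >
  [0,2] S/PP   >
    [0,1] "on" : (S/PP)/PP
    [1,2] "built" : PP
  [2,5] PP   <
    [2,3] "near" : NP
    [3,5] PP\NP   <
      [3,4] "dog" : S
      [4,5] "which" : (PP\NP)\S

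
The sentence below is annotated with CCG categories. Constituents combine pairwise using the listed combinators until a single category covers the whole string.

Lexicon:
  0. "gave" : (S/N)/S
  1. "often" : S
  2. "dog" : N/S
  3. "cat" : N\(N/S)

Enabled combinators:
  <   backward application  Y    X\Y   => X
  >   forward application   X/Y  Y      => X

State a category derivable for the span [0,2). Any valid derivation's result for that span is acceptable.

S/N

[0,4] S   >
  [0,2] S/N   >
    [0,1] "gave" : (S/N)/S
    [1,2] "often" : S
  [2,4] N   <
    [2,3] "dog" : N/S
    [3,4] "cat" : N\(N/S)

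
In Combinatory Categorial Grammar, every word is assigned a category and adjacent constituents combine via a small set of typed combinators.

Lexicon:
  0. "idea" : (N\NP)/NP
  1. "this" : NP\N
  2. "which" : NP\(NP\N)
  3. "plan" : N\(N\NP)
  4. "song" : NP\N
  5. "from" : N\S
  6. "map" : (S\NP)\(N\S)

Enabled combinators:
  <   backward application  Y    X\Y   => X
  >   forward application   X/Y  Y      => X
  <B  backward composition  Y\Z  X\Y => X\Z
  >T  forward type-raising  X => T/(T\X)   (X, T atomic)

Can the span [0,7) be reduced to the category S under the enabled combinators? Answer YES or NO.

[0,7] S   <
  [0,5] NP   <
    [0,4] N   <
      [0,3] N\NP   >
        [0,1] "idea" : (N\NP)/NP
        [1,3] NP   <
          [1,2] "this" : NP\N
          [2,3] "which" : NP\(NP\N)
      [3,4] "plan" : N\(N\NP)
    [4,5] "song" : NP\N
  [5,7] S\NP   <
    [5,6] "from" : N\S
    [6,7] "map" : (S\NP)\(N\S)

YES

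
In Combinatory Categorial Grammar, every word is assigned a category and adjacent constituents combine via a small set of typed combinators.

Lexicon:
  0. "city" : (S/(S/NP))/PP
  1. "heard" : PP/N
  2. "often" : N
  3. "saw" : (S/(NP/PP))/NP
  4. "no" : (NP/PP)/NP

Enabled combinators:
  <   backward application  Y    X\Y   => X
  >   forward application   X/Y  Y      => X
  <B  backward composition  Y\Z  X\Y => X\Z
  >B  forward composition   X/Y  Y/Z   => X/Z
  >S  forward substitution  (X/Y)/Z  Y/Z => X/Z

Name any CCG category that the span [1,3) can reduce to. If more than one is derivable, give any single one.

PP

[0,5] S   >
  [0,3] S/(S/NP)   >
    [0,1] "city" : (S/(S/NP))/PP
    [1,3] PP   >
      [1,2] "heard" : PP/N
      [2,3] "often" : N
  [3,5] S/NP   >S
    [3,4] "saw" : (S/(NP/PP))/NP
    [4,5] "no" : (NP/PP)/NP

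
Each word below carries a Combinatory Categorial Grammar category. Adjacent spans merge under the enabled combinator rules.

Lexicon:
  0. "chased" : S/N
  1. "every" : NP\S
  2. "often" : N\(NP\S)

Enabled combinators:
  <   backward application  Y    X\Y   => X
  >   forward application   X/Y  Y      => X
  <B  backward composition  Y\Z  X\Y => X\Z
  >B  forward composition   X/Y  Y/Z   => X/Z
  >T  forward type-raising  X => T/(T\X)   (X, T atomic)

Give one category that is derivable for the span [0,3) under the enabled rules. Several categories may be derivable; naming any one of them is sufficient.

[0,3] S   >
  [0,1] "chased" : S/N
  [1,3] N   <
    [1,2] "every" : NP\S
    [2,3] "often" : N\(NP\S)

S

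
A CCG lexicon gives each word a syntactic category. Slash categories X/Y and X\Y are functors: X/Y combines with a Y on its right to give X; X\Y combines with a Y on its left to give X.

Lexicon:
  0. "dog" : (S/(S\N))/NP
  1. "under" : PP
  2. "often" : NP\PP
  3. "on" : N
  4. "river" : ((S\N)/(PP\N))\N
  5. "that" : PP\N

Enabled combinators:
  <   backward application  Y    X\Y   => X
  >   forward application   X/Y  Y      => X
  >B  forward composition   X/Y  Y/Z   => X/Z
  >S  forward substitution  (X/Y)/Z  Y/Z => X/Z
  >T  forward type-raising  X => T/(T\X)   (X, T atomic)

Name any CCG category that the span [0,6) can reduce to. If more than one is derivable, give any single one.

[0,6] S   >
  [0,3] S/(S\N)   >
    [0,1] "dog" : (S/(S\N))/NP
    [1,3] NP   <
      [1,2] "under" : PP
      [2,3] "often" : NP\PP
  [3,6] S\N   >
    [3,5] (S\N)/(PP\N)   <
      [3,4] "on" : N
      [4,5] "river" : ((S\N)/(PP\N))\N
    [5,6] "that" : PP\N

S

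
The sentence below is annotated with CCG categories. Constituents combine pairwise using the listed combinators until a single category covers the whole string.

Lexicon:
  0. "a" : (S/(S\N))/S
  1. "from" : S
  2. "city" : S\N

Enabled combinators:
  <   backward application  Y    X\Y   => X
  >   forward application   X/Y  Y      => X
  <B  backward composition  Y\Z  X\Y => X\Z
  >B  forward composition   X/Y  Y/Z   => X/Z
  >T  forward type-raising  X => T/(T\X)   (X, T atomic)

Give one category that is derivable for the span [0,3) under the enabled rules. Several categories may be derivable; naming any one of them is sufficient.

[0,3] S   >
  [0,2] S/(S\N)   >
    [0,1] "a" : (S/(S\N))/S
    [1,2] "from" : S
  [2,3] "city" : S\N

S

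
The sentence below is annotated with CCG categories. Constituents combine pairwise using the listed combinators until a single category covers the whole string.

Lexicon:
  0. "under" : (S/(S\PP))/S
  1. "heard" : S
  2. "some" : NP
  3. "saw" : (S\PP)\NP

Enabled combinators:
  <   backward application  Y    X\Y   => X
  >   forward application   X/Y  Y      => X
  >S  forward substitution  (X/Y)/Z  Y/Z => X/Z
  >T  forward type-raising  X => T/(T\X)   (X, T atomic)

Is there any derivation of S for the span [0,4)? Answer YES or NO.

YES

[0,4] S   >
  [0,2] S/(S\PP)   >
    [0,1] "under" : (S/(S\PP))/S
    [1,2] "heard" : S
  [2,4] S\PP   <
    [2,3] "some" : NP
    [3,4] "saw" : (S\PP)\NP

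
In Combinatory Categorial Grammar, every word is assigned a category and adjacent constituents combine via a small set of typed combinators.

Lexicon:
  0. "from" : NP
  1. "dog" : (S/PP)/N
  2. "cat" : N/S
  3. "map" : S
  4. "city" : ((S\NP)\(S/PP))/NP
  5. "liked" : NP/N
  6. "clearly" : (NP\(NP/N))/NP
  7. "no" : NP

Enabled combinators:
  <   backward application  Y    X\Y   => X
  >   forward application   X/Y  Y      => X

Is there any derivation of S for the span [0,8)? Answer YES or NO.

YES

[0,8] S   <
  [0,1] "from" : NP
  [1,8] S\NP   <
    [1,4] S/PP   >
      [1,2] "dog" : (S/PP)/N
      [2,4] N   >
        [2,3] "cat" : N/S
        [3,4] "map" : S
    [4,8] (S\NP)\(S/PP)   >
      [4,5] "city" : ((S\NP)\(S/PP))/NP
      [5,8] NP   <
        [5,6] "liked" : NP/N
        [6,8] NP\(NP/N)   >
          [6,7] "clearly" : (NP\(NP/N))/NP
          [7,8] "no" : NP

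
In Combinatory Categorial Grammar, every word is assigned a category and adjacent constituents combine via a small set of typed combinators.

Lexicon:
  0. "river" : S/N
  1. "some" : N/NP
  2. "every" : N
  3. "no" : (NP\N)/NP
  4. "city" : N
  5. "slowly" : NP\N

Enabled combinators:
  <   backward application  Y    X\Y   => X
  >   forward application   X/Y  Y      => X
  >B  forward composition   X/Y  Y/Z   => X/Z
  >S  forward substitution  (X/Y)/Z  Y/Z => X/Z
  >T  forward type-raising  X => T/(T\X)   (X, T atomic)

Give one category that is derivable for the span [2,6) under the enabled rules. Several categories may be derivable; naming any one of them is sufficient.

NP

[0,6] S   >
  [0,2] S/NP   >B
    [0,1] "river" : S/N
    [1,2] "some" : N/NP
  [2,6] NP   <
    [2,3] "every" : N
    [3,6] NP\N   >
      [3,4] "no" : (NP\N)/NP
      [4,6] NP   >
        [4,5] NP/(NP\N)   >T
          [4,5] "city" : N
        [5,6] "slowly" : NP\N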